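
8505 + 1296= 9801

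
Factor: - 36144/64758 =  - 24/43 = - 2^3 * 3^1*43^(-1) 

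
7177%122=101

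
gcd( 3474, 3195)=9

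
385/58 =385/58 = 6.64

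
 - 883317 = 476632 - 1359949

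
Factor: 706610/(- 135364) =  - 353305/67682 = -2^( - 1 ) * 5^1 * 19^1*43^ ( - 1)*787^( - 1 )*3719^1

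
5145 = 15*343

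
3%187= 3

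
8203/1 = 8203 = 8203.00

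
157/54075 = 157/54075 =0.00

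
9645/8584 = 1 + 1061/8584 = 1.12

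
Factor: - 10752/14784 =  - 8/11= - 2^3*11^( - 1)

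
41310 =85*486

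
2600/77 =33 + 59/77=33.77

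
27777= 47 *591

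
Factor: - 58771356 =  - 2^2 * 3^1* 7^1 *137^1 * 5107^1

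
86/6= 43/3=14.33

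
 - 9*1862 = - 16758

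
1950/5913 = 650/1971 = 0.33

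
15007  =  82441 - 67434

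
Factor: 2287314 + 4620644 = 2^1*23^1*263^1*571^1 = 6907958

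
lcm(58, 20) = 580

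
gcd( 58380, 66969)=21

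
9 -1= 8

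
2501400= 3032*825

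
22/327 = 22/327= 0.07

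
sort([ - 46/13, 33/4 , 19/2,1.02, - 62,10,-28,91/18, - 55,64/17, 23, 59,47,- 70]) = [-70,  -  62 , - 55, - 28, - 46/13,1.02,64/17,91/18,33/4,19/2 , 10,23, 47,59] 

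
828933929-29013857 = 799920072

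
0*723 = 0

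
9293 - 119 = 9174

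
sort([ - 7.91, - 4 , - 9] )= [ - 9, - 7.91, - 4]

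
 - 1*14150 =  - 14150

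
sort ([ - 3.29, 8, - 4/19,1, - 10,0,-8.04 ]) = [-10 , -8.04,-3.29, - 4/19, 0 , 1, 8 ]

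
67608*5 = 338040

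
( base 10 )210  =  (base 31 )6o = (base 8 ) 322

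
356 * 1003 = 357068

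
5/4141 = 5/4141 = 0.00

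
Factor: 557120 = 2^6*5^1 * 1741^1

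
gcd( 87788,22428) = 4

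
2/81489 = 2/81489 = 0.00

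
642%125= 17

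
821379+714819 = 1536198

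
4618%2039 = 540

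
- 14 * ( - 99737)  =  1396318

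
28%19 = 9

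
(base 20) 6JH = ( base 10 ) 2797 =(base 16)aed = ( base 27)3mg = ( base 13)1372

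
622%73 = 38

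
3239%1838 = 1401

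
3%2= 1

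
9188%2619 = 1331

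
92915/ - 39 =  - 2383 + 22/39 = - 2382.44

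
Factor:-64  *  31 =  - 1984 =- 2^6*31^1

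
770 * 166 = 127820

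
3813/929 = 4+97/929 = 4.10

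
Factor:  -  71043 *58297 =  - 3^1 *7^1* 17^1*97^1*199^1*601^1= - 4141593771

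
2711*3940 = 10681340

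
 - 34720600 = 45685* (-760 )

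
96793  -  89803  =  6990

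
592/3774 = 8/51 = 0.16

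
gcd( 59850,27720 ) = 630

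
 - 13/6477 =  - 13/6477 = -  0.00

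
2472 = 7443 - 4971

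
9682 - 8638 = 1044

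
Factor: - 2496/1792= - 2^(  -  2 )*3^1*7^ ( - 1)*13^1 = - 39/28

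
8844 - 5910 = 2934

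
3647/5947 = 3647/5947 = 0.61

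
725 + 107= 832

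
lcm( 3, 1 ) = 3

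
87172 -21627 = 65545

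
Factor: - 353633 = - 7^3* 1031^1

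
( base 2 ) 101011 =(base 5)133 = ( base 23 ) 1k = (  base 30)1d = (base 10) 43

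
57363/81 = 19121/27= 708.19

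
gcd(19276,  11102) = 122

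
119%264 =119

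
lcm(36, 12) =36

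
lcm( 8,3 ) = 24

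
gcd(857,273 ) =1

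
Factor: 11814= 2^1*3^1*11^1*179^1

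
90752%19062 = 14504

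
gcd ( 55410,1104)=6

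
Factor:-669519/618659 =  - 3^3*19^( - 1 )*137^1* 181^1*32561^( - 1) 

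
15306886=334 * 45829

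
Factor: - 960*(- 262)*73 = 2^7*3^1*5^1*73^1*131^1 = 18360960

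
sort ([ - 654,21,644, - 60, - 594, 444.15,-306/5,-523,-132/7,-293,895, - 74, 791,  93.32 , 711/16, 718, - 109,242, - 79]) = [-654,-594, - 523,-293, - 109,-79, - 74, - 306/5, - 60,-132/7,  21,711/16,93.32,242,444.15,644,718,791,895 ] 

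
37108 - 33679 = 3429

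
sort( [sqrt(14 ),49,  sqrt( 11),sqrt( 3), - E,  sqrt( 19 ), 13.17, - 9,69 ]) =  [ - 9,  -  E, sqrt ( 3 ), sqrt( 11), sqrt(14), sqrt( 19) , 13.17, 49, 69 ] 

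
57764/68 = 14441/17 = 849.47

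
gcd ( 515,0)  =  515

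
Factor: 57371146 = 2^1*7^1*19^1 * 215681^1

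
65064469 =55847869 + 9216600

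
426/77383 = 426/77383 = 0.01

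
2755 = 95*29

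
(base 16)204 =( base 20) 15G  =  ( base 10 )516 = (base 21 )13C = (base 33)fl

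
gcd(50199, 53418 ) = 87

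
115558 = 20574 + 94984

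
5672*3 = 17016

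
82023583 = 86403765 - 4380182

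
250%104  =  42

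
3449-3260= 189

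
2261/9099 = 2261/9099 =0.25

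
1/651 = 1/651 = 0.00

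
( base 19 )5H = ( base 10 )112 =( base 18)64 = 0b1110000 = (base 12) 94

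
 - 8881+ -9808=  - 18689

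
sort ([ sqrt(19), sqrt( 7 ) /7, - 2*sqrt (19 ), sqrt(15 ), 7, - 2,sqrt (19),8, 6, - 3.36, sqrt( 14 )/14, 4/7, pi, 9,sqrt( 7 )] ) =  [ - 2*sqrt(19), - 3.36, - 2, sqrt( 14)/14,  sqrt(7 ) /7,  4/7,  sqrt( 7 ),pi , sqrt( 15 ), sqrt( 19 ), sqrt( 19), 6,7,8,9 ]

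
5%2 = 1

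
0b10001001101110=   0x226E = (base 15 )2929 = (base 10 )8814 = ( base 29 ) ADR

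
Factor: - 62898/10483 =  - 2^1 * 3^1 = -  6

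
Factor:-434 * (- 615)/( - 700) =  - 3813/10 = - 2^( - 1)*3^1*5^( - 1)*31^1*41^1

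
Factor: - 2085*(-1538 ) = 2^1*3^1*5^1*139^1 * 769^1 = 3206730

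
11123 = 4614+6509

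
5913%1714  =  771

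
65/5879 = 65/5879= 0.01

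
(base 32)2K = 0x54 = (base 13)66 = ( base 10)84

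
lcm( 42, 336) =336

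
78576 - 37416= 41160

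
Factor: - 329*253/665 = - 11891/95 = -5^( - 1 )*11^1*19^( - 1 )*23^1* 47^1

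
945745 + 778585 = 1724330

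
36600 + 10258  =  46858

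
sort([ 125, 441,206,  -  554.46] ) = [-554.46, 125, 206,  441] 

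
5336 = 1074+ 4262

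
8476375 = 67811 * 125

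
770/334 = 2+ 51/167 = 2.31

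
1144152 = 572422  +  571730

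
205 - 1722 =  - 1517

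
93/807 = 31/269= 0.12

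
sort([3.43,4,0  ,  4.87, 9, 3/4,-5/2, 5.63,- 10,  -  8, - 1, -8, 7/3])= [ - 10, - 8,-8, - 5/2, - 1, 0, 3/4, 7/3, 3.43, 4,4.87, 5.63,9 ] 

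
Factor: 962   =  2^1*13^1*37^1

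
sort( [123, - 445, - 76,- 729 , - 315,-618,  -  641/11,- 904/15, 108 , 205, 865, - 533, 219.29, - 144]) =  [ -729,-618, - 533, - 445, - 315, - 144,-76, - 904/15,-641/11,108, 123, 205,219.29,  865] 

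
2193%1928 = 265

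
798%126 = 42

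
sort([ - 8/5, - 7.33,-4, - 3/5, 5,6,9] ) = [-7.33, - 4, - 8/5, - 3/5,5,6,9] 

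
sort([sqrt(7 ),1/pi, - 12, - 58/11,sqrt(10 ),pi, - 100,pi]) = [ - 100,-12, - 58/11,1/pi,sqrt( 7 ), pi,pi, sqrt (10)] 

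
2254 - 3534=-1280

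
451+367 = 818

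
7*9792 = 68544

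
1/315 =1/315=0.00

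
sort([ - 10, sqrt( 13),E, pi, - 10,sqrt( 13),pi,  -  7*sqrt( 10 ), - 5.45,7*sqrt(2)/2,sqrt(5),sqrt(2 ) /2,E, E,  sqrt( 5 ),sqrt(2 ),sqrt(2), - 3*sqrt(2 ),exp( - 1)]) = [ - 7*sqrt( 10), - 10, - 10, - 5.45,  -  3*sqrt(2),exp (-1),sqrt(2 )/2,sqrt(2 ),sqrt(2 ), sqrt(5),sqrt( 5), E,E , E,pi, pi, sqrt(13) , sqrt(13),  7*sqrt(2)/2]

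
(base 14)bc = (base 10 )166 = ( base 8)246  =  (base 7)325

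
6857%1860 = 1277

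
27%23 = 4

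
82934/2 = 41467 =41467.00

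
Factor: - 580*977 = -2^2*5^1*29^1 * 977^1 = -566660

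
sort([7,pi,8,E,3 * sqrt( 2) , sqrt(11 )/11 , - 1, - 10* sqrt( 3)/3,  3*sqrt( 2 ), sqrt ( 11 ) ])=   [ - 10 * sqrt( 3 ) /3, - 1,  sqrt(11)/11,E, pi,  sqrt( 11 ),3 * sqrt ( 2 ),3 * sqrt( 2),7,8]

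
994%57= 25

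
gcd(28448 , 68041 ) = 1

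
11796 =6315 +5481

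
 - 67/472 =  - 67/472=- 0.14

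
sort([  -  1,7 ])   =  [ - 1 , 7 ]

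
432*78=33696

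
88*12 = 1056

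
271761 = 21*12941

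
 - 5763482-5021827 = - 10785309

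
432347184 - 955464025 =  - 523116841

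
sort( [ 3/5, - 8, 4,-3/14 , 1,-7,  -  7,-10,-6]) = [  -  10, - 8, - 7,  -  7,-6,  -  3/14,3/5,  1, 4]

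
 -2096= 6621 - 8717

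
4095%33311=4095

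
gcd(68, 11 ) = 1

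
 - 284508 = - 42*6774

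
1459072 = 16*91192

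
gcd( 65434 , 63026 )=2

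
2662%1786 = 876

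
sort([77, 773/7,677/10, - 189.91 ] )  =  [-189.91, 677/10 , 77,773/7] 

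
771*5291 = 4079361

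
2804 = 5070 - 2266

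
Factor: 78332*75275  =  2^2*5^2*3011^1*19583^1 = 5896441300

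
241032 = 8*30129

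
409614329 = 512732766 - 103118437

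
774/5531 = 774/5531 = 0.14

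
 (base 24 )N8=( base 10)560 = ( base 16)230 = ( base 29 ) j9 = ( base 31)I2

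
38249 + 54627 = 92876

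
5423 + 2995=8418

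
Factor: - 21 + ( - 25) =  - 46 = - 2^1*23^1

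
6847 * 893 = 6114371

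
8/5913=8/5913 = 0.00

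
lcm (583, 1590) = 17490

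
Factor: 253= 11^1 * 23^1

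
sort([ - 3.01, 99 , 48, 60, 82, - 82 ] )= [ - 82, - 3.01, 48,60, 82, 99]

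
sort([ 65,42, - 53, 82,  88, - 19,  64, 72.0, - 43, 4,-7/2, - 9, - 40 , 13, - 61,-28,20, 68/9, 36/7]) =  [ - 61, - 53, - 43, - 40 , - 28,  -  19, - 9, - 7/2, 4, 36/7,68/9,13, 20, 42,64, 65, 72.0,82,88]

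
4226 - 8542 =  - 4316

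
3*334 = 1002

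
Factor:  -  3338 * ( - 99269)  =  2^1*53^1*1669^1*1873^1 = 331359922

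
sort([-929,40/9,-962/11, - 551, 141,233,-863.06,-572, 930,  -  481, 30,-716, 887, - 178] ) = [ - 929, - 863.06,  -  716, - 572, - 551, - 481, - 178,-962/11,40/9, 30, 141, 233,887,930 ]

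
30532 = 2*15266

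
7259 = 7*1037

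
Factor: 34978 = 2^1 * 17489^1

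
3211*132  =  423852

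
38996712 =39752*981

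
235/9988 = 235/9988 = 0.02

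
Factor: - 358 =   -  2^1*179^1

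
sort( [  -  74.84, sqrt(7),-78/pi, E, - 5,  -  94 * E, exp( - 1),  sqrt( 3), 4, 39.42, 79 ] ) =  [ - 94 * E,  -  74.84, - 78/pi , - 5, exp( - 1),sqrt(3), sqrt( 7), E , 4, 39.42, 79 ] 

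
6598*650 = 4288700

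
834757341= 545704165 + 289053176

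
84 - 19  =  65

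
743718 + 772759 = 1516477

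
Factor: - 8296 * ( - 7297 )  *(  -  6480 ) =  - 392272709760 = - 2^7*3^4 * 5^1* 17^1*61^1*7297^1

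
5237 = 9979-4742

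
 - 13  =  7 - 20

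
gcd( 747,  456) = 3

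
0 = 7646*0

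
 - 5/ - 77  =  5/77 = 0.06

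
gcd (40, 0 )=40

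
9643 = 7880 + 1763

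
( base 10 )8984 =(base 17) 1e18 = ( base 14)33BA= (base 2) 10001100011000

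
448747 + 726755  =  1175502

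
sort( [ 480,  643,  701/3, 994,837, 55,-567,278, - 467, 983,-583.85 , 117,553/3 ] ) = [ - 583.85, -567 , - 467, 55 , 117,553/3, 701/3,  278, 480, 643, 837,983, 994]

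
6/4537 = 6/4537 = 0.00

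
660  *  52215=34461900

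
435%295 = 140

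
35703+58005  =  93708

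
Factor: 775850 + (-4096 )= 2^1*385877^1  =  771754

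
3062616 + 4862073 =7924689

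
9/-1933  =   - 1 + 1924/1933= -0.00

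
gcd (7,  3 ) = 1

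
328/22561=328/22561 = 0.01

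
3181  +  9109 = 12290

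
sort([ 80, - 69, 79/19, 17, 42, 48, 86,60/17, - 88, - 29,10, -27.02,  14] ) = [ - 88, - 69, - 29,  -  27.02,60/17,79/19,10,14, 17,42,48, 80,86 ] 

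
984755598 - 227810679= 756944919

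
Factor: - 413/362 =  - 2^( - 1) * 7^1*59^1*181^( - 1 )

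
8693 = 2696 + 5997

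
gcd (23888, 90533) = 1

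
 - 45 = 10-55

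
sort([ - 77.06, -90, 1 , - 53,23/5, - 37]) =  [- 90,- 77.06,  -  53, - 37 , 1, 23/5]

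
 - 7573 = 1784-9357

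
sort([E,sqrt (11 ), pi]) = [E, pi, sqrt(11)]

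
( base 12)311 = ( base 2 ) 110111101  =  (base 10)445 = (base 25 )hk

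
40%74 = 40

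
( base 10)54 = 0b110110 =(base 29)1p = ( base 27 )20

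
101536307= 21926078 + 79610229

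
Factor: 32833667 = 3331^1*9857^1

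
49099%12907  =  10378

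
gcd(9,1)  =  1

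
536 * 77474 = 41526064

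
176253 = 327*539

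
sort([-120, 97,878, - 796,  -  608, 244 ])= [-796,  -  608,-120, 97,244,878 ] 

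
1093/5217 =1093/5217 = 0.21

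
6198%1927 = 417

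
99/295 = 99/295 = 0.34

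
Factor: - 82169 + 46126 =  - 36043 = - 7^1 * 19^1 * 271^1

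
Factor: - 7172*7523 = -2^2*11^1*163^1 * 7523^1=- 53954956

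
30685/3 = 30685/3 =10228.33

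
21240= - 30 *( - 708 ) 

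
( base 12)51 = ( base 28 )25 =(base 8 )75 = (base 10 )61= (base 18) 37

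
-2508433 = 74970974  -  77479407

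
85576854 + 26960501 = 112537355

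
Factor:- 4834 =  - 2^1*2417^1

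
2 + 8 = 10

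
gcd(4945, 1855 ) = 5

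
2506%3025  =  2506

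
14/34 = 7/17 = 0.41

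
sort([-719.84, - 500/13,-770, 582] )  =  [ - 770 , - 719.84, - 500/13,582 ]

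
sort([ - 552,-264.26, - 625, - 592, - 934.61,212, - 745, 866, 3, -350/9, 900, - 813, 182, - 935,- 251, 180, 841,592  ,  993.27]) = [ - 935,-934.61,-813,-745, - 625, - 592, - 552,  -  264.26, - 251, -350/9, 3, 180,182, 212,592, 841, 866, 900, 993.27]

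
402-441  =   - 39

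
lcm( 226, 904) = 904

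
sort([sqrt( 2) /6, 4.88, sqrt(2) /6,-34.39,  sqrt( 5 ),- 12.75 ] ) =[-34.39,-12.75,  sqrt( 2 )/6, sqrt( 2)/6, sqrt(5),4.88]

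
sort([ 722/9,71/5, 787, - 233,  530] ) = [ - 233,  71/5  ,  722/9,  530, 787] 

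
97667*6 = 586002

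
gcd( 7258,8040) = 2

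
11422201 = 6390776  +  5031425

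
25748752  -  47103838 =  - 21355086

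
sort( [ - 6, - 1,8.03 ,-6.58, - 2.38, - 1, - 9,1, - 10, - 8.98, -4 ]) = [-10, - 9,-8.98 , - 6.58, - 6,- 4,  -  2.38, - 1,-1, 1, 8.03]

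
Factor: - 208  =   - 2^4 * 13^1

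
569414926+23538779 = 592953705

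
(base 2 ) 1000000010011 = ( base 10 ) 4115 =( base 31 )48n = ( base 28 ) 56R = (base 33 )3PN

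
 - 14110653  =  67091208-81201861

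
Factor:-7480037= - 23^1*325219^1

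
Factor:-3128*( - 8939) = 27961192 = 2^3*7^1*17^1*23^1*1277^1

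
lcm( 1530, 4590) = 4590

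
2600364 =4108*633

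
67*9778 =655126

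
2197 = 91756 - 89559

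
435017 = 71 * 6127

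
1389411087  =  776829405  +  612581682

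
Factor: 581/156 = 2^(  -  2 )*3^ ( - 1)*7^1*13^(-1)*83^1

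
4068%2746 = 1322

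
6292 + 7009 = 13301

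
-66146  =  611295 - 677441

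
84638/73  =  84638/73 = 1159.42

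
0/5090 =0 = 0.00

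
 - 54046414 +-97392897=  - 151439311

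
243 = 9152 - 8909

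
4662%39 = 21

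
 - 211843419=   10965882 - 222809301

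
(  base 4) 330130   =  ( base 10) 3868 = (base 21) 8g4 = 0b111100011100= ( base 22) 7li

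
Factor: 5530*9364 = 51782920 = 2^3 * 5^1*7^1*79^1*2341^1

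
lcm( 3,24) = 24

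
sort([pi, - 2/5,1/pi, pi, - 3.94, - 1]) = [-3.94,-1, - 2/5,1/pi, pi, pi]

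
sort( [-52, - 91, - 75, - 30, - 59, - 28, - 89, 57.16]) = [ - 91, - 89, - 75, -59, - 52 , - 30, - 28, 57.16]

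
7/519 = 7/519 =0.01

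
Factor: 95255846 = 2^1*7^1*797^1 * 8537^1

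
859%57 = 4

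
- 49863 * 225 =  - 11219175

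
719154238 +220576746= 939730984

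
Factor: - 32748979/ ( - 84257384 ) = 2^( - 3)*461^1*1109^( - 1)*9497^( - 1)*71039^1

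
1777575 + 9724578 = 11502153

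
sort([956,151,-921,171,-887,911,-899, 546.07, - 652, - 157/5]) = [ - 921, - 899, - 887, - 652,-157/5,151, 171 , 546.07, 911, 956] 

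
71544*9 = 643896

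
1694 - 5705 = -4011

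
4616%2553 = 2063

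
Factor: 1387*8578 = 2^1*19^1*73^1 *4289^1 = 11897686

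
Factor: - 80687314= -2^1*40343657^1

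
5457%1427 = 1176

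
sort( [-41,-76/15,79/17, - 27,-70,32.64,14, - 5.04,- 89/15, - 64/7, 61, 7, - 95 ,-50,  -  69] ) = [-95, - 70,-69,-50, - 41, - 27, - 64/7,-89/15,-76/15,-5.04,79/17, 7,14,32.64,61]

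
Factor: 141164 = 2^2*35291^1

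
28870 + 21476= 50346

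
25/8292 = 25/8292 = 0.00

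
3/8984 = 3/8984 = 0.00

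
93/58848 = 31/19616= 0.00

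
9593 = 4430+5163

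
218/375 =218/375=0.58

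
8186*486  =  3978396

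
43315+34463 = 77778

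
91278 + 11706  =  102984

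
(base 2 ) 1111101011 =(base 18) 31d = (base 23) 1KE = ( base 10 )1003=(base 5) 13003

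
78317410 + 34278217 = 112595627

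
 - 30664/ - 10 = 15332/5 = 3066.40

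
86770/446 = 194 +123/223=194.55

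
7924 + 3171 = 11095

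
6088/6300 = 1522/1575 = 0.97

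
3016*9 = 27144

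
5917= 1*5917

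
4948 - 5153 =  - 205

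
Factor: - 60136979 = -7^1*8590997^1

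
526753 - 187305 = 339448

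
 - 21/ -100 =21/100 = 0.21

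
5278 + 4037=9315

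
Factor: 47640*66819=3183257160 = 2^3*3^2*5^1*397^1*22273^1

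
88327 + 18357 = 106684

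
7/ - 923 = - 1+916/923 = -  0.01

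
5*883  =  4415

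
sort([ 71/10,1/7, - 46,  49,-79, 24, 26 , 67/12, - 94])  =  [-94,- 79, - 46, 1/7, 67/12,71/10,24,26 , 49]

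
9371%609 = 236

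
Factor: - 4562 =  - 2^1*2281^1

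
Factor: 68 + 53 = 11^2 = 121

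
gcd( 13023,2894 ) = 1447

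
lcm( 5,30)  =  30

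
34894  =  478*73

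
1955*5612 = 10971460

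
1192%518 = 156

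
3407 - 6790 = -3383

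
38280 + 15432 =53712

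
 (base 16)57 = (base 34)2j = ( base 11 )7A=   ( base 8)127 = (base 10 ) 87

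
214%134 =80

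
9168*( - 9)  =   - 82512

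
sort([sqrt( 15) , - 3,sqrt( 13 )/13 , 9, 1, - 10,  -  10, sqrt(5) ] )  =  [ - 10, - 10, - 3, sqrt( 13)/13,1, sqrt( 5), sqrt( 15), 9]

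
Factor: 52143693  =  3^1*7^2*37^1*9587^1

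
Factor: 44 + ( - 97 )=-53  =  -53^1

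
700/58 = 350/29 = 12.07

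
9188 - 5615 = 3573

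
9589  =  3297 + 6292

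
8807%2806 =389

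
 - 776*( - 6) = 4656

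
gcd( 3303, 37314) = 9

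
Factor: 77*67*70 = 361130 = 2^1*5^1*7^2*11^1 *67^1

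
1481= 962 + 519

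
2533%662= 547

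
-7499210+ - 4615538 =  - 12114748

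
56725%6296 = 61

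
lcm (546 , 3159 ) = 44226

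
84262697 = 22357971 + 61904726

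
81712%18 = 10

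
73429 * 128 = 9398912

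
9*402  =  3618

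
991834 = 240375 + 751459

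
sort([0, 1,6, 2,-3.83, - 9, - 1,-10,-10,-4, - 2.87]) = [ - 10 , - 10, - 9, - 4, - 3.83, - 2.87, - 1,0, 1,2,6]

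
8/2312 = 1/289 = 0.00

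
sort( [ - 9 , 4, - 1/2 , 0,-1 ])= [-9,  -  1,- 1/2, 0, 4 ] 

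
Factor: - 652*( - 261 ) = 170172  =  2^2*3^2*29^1*163^1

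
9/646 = 9/646 = 0.01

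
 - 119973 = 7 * ( - 17139 ) 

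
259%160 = 99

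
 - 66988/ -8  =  8373+1/2 = 8373.50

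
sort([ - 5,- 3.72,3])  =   [ -5, - 3.72, 3] 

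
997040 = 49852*20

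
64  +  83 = 147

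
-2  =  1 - 3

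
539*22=11858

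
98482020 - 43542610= 54939410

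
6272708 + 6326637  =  12599345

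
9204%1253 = 433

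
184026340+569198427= 753224767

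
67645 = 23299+44346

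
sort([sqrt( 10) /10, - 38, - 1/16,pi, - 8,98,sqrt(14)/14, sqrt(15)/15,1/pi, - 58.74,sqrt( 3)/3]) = [  -  58.74, - 38,  -  8, - 1/16,sqrt(15)/15,sqrt( 14)/14, sqrt( 10) /10, 1/pi,sqrt(3)/3, pi,98] 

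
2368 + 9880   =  12248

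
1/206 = 1/206 = 0.00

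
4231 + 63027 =67258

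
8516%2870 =2776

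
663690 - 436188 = 227502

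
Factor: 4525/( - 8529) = -3^( - 1 )*5^2*181^1*2843^( - 1) 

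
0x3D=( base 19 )34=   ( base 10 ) 61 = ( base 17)3a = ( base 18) 37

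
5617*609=3420753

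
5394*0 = 0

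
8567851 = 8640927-73076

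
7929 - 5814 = 2115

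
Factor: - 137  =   - 137^1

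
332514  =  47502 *7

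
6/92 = 3/46 = 0.07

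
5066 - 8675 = - 3609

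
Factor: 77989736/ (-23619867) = - 2^3*3^( - 1)*11^1 * 886247^1*7873289^( - 1) 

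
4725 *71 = 335475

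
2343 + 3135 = 5478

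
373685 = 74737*5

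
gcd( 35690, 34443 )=43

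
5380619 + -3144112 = 2236507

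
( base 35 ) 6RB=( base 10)8306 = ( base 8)20162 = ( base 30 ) 96q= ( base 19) 1403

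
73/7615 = 73/7615 = 0.01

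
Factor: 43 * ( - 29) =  - 29^1*43^1= - 1247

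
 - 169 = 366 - 535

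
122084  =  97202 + 24882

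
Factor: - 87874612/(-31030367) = 2^2*7^1*263^1*3253^ ( - 1)*9539^( - 1)*11933^1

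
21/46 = 21/46 =0.46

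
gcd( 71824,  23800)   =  8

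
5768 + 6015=11783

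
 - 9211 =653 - 9864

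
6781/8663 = 6781/8663 = 0.78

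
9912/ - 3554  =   - 3+ 375/1777 = - 2.79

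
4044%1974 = 96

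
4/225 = 4/225 = 0.02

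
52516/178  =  26258/89   =  295.03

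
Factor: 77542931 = 41^1*1891291^1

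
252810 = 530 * 477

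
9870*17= 167790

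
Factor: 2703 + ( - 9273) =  - 2^1*3^2*5^1*73^1 =-  6570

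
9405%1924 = 1709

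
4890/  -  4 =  - 1223 + 1/2=- 1222.50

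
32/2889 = 32/2889 =0.01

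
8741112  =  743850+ 7997262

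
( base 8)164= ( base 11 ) A6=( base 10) 116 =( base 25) 4g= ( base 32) 3k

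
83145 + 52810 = 135955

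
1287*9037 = 11630619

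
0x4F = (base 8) 117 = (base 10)79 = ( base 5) 304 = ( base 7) 142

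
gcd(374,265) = 1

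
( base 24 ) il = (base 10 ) 453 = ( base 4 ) 13011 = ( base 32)e5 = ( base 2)111000101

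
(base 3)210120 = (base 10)582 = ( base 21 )16f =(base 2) 1001000110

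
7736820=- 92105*( -84) 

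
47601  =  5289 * 9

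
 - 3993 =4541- 8534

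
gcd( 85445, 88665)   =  115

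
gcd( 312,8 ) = 8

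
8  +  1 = 9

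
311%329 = 311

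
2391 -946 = 1445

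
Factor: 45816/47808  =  23/24 =2^( - 3)*3^(  -  1) * 23^1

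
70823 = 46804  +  24019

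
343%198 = 145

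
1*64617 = 64617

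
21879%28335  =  21879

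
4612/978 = 4 + 350/489=   4.72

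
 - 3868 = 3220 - 7088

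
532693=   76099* 7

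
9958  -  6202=3756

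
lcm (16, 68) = 272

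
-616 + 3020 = 2404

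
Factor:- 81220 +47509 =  - 33711 = -3^1*17^1 * 661^1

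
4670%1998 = 674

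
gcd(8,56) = 8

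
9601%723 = 202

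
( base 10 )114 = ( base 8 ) 162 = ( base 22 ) 54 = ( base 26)4A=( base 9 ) 136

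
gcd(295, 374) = 1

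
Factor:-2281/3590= - 2^( -1)* 5^( - 1 ) * 359^( - 1 )*2281^1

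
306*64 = 19584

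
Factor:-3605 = -5^1*7^1*103^1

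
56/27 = 2 + 2/27 = 2.07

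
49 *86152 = 4221448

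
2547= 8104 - 5557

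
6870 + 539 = 7409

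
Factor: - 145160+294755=149595= 3^1*5^1*9973^1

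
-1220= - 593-627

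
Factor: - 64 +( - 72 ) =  - 2^3*17^1  =  -136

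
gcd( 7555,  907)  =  1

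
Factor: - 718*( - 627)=450186 = 2^1 * 3^1*11^1*19^1*359^1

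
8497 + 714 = 9211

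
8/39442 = 4/19721  =  0.00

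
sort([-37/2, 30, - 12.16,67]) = [ - 37/2,  -  12.16, 30 , 67]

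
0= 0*1430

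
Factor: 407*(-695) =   -  5^1*11^1 * 37^1*  139^1=- 282865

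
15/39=5/13 =0.38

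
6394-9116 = -2722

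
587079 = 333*1763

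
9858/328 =4929/164=30.05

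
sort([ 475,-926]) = [ - 926, 475 ] 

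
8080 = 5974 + 2106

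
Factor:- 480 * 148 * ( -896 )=63651840  =  2^14 * 3^1*5^1*7^1*37^1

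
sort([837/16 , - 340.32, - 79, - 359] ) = [ - 359, - 340.32,-79,837/16] 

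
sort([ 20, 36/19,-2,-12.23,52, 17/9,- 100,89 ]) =[- 100,-12.23, - 2, 17/9, 36/19,20 , 52,89]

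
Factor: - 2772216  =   - 2^3*3^2*139^1*277^1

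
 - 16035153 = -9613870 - 6421283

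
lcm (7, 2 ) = 14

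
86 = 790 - 704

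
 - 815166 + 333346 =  - 481820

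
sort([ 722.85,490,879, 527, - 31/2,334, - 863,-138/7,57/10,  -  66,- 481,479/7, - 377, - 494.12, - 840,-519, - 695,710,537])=[ -863, - 840, - 695,-519, - 494.12, - 481 , - 377, -66, - 138/7, - 31/2, 57/10,479/7, 334,490,527,537, 710, 722.85 , 879 ] 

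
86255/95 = 17251/19 = 907.95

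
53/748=53/748 = 0.07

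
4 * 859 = 3436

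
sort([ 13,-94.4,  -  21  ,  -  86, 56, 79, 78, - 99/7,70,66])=[ - 94.4,-86, - 21,-99/7,13,  56 , 66, 70,  78, 79]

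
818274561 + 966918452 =1785193013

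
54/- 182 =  - 1 + 64/91  =  -0.30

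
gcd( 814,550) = 22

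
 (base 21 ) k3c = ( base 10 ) 8895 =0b10001010111111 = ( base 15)2980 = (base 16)22BF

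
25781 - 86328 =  - 60547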